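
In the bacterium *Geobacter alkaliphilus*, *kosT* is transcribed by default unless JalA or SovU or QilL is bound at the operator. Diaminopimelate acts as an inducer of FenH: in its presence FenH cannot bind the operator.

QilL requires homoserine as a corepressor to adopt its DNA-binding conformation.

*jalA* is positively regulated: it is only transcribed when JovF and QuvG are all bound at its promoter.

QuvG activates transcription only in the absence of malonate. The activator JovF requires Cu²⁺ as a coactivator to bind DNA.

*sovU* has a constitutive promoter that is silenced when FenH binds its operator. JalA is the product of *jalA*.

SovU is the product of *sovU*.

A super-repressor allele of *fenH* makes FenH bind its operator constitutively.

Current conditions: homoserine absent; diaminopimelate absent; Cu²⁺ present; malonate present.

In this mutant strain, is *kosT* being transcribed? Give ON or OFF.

Cu²⁺ is present, so JovF is active.
Malonate is present, so QuvG is inactive.
Required activator QuvG is absent, so *jalA* is not transcribed.
So JalA is not produced.
FenH is constitutively active in this strain.
With repressor FenH bound, *sovU* is not transcribed.
So SovU is not produced.
Homoserine is absent, so QilL is inactive.
With no repressor bound, *kosT* is transcribed.

ON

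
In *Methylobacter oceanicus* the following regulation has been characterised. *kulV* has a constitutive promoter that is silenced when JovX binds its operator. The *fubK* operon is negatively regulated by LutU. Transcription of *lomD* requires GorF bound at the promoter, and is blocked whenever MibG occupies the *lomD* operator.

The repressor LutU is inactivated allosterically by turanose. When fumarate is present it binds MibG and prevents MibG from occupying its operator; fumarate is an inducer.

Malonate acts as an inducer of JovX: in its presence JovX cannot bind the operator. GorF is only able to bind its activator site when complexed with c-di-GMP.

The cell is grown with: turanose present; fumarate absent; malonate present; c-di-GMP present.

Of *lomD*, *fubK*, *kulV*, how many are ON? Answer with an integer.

2

c-di-GMP is present, so GorF is active.
Fumarate is absent, so MibG is active.
With repressor MibG bound, *lomD* is not transcribed.
→ *lomD* is OFF.
Turanose is present, so LutU is inactive.
With no repressor bound, *fubK* is transcribed.
→ *fubK* is ON.
Malonate is present, so JovX is inactive.
With no repressor bound, *kulV* is transcribed.
→ *kulV* is ON.
2 of the 3 genes are transcribed.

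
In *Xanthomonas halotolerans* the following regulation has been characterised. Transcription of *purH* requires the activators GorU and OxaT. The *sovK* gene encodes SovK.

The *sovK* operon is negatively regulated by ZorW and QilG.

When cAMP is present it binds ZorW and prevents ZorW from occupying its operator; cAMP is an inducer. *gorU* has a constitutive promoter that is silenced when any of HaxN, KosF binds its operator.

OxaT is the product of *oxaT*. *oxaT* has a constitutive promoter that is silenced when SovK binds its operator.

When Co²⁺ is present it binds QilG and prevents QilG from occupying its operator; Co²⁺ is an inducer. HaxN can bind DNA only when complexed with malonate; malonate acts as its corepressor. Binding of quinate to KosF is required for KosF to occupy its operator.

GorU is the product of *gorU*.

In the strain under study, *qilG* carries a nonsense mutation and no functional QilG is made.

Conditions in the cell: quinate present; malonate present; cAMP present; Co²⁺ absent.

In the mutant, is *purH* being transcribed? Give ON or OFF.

OFF

Malonate is present, so HaxN is active.
Quinate is present, so KosF is active.
With repressor HaxN bound, *gorU* is not transcribed.
So GorU is not produced.
cAMP is present, so ZorW is inactive.
QilG is non-functional in this strain, so it has no effect.
With no repressor bound, *sovK* is transcribed.
So SovK is produced and active.
With repressor SovK bound, *oxaT* is not transcribed.
So OxaT is not produced.
Required activator GorU is absent, so *purH* is not transcribed.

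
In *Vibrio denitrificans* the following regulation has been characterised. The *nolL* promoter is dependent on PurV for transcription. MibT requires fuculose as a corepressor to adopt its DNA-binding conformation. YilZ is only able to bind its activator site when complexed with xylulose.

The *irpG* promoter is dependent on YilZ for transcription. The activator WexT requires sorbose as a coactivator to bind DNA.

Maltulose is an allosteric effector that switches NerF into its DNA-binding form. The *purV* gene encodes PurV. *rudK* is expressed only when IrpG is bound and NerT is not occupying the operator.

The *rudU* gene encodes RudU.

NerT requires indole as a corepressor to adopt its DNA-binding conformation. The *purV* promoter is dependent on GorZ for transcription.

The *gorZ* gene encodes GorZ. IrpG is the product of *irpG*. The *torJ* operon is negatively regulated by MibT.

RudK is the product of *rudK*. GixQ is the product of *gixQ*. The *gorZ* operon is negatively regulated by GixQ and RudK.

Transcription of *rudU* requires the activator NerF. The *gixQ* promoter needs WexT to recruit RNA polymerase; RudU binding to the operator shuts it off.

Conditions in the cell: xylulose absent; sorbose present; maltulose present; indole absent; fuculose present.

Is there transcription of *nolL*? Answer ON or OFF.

Maltulose is present, so NerF is active.
No repressor is bound and NerF is active, so *rudU* is transcribed.
So RudU is produced and active.
Sorbose is present, so WexT is active.
With repressor RudU bound, *gixQ* is not transcribed.
So GixQ is not produced.
Xylulose is absent, so YilZ is inactive.
Required activator YilZ is absent, so *irpG* is not transcribed.
So IrpG is not produced.
Indole is absent, so NerT is inactive.
Required activator IrpG is absent, so *rudK* is not transcribed.
So RudK is not produced.
With no repressor bound, *gorZ* is transcribed.
So GorZ is produced and active.
No repressor is bound and GorZ is active, so *purV* is transcribed.
So PurV is produced and active.
No repressor is bound and PurV is active, so *nolL* is transcribed.

ON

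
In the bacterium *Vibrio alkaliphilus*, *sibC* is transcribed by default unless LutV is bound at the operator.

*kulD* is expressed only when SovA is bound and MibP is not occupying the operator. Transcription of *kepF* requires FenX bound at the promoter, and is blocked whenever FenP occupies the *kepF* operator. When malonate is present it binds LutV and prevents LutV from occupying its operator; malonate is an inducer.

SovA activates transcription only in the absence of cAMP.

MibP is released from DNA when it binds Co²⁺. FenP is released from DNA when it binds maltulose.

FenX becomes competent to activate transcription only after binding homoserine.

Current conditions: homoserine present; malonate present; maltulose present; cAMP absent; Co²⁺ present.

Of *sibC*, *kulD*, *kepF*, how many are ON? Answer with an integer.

Malonate is present, so LutV is inactive.
With no repressor bound, *sibC* is transcribed.
→ *sibC* is ON.
cAMP is absent, so SovA is active.
Co²⁺ is present, so MibP is inactive.
No repressor is bound and SovA is active, so *kulD* is transcribed.
→ *kulD* is ON.
Maltulose is present, so FenP is inactive.
Homoserine is present, so FenX is active.
No repressor is bound and FenX is active, so *kepF* is transcribed.
→ *kepF* is ON.
3 of the 3 genes are transcribed.

3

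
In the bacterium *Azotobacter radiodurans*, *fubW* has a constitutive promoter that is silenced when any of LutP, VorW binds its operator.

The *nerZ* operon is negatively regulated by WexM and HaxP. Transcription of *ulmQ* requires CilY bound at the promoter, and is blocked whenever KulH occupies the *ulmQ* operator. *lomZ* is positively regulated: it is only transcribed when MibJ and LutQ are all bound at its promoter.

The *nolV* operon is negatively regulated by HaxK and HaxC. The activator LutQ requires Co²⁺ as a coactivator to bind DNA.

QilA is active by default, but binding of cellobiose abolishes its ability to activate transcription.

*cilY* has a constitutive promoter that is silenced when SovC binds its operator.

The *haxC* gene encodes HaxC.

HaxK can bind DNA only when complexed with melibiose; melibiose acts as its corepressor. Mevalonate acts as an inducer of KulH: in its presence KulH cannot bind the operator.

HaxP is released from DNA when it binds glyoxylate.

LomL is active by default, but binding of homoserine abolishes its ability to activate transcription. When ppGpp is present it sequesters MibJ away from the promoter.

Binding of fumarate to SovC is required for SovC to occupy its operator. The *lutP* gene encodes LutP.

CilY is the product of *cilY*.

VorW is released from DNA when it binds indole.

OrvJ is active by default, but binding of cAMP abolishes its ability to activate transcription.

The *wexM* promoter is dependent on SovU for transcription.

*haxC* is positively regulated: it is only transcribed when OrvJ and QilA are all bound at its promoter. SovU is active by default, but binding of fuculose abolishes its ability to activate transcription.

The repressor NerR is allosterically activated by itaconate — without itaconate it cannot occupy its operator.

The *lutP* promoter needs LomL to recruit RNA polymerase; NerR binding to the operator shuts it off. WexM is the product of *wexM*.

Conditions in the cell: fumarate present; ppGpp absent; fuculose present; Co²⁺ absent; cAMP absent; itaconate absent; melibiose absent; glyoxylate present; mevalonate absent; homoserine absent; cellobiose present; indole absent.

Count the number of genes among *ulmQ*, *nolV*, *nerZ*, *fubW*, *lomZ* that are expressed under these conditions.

Fumarate is present, so SovC is active.
With repressor SovC bound, *cilY* is not transcribed.
So CilY is not produced.
Mevalonate is absent, so KulH is active.
With repressor KulH bound, *ulmQ* is not transcribed.
→ *ulmQ* is OFF.
Melibiose is absent, so HaxK is inactive.
cAMP is absent, so OrvJ is active.
Cellobiose is present, so QilA is inactive.
Required activator QilA is absent, so *haxC* is not transcribed.
So HaxC is not produced.
With no repressor bound, *nolV* is transcribed.
→ *nolV* is ON.
Fuculose is present, so SovU is inactive.
Required activator SovU is absent, so *wexM* is not transcribed.
So WexM is not produced.
Glyoxylate is present, so HaxP is inactive.
With no repressor bound, *nerZ* is transcribed.
→ *nerZ* is ON.
Homoserine is absent, so LomL is active.
Itaconate is absent, so NerR is inactive.
No repressor is bound and LomL is active, so *lutP* is transcribed.
So LutP is produced and active.
Indole is absent, so VorW is active.
With repressor LutP bound, *fubW* is not transcribed.
→ *fubW* is OFF.
ppGpp is absent, so MibJ is active.
Co²⁺ is absent, so LutQ is inactive.
Required activator LutQ is absent, so *lomZ* is not transcribed.
→ *lomZ* is OFF.
2 of the 5 genes are transcribed.

2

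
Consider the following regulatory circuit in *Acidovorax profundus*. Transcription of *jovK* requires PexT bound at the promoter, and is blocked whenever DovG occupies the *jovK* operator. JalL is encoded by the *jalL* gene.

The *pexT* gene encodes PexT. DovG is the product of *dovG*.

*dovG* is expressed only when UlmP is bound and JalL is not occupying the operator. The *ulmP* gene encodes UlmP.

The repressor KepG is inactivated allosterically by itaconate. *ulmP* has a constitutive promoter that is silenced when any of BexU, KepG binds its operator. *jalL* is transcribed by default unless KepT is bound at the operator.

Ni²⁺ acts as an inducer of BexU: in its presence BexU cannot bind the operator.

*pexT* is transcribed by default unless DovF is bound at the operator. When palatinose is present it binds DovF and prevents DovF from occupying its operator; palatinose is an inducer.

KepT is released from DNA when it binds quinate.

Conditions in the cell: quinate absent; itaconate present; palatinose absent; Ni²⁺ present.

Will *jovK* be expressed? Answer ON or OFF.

OFF

Palatinose is absent, so DovF is active.
With repressor DovF bound, *pexT* is not transcribed.
So PexT is not produced.
Quinate is absent, so KepT is active.
With repressor KepT bound, *jalL* is not transcribed.
So JalL is not produced.
Ni²⁺ is present, so BexU is inactive.
Itaconate is present, so KepG is inactive.
With no repressor bound, *ulmP* is transcribed.
So UlmP is produced and active.
No repressor is bound and UlmP is active, so *dovG* is transcribed.
So DovG is produced and active.
With repressor DovG bound, *jovK* is not transcribed.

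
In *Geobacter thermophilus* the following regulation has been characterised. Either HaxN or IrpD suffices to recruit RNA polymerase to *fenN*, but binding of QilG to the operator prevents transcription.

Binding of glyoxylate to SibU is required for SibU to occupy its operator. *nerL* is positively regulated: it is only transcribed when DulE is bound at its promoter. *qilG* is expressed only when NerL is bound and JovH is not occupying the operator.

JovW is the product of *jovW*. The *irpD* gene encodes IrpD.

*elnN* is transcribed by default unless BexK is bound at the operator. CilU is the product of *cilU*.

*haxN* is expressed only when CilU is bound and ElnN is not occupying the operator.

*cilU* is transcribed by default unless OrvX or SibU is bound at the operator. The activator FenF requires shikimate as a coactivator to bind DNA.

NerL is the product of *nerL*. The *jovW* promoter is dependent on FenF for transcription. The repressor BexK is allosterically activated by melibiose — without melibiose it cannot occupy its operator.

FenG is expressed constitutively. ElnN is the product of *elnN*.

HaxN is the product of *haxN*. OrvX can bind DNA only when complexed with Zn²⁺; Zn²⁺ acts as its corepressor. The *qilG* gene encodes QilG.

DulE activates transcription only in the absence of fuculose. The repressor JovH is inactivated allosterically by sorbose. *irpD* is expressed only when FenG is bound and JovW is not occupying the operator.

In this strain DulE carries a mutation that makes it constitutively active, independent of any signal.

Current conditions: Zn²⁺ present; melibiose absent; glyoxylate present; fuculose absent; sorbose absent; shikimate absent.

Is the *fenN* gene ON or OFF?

Melibiose is absent, so BexK is inactive.
With no repressor bound, *elnN* is transcribed.
So ElnN is produced and active.
Zn²⁺ is present, so OrvX is active.
Glyoxylate is present, so SibU is active.
With repressor OrvX bound, *cilU* is not transcribed.
So CilU is not produced.
With repressor ElnN bound, *haxN* is not transcribed.
So HaxN is not produced.
Shikimate is absent, so FenF is inactive.
Required activator FenF is absent, so *jovW* is not transcribed.
So JovW is not produced.
FenG is produced constitutively and is active.
No repressor is bound and FenG is active, so *irpD* is transcribed.
So IrpD is produced and active.
Sorbose is absent, so JovH is active.
DulE is constitutively active in this strain.
No repressor is bound and DulE is active, so *nerL* is transcribed.
So NerL is produced and active.
With repressor JovH bound, *qilG* is not transcribed.
So QilG is not produced.
Activator IrpD is present, so *fenN* is transcribed.

ON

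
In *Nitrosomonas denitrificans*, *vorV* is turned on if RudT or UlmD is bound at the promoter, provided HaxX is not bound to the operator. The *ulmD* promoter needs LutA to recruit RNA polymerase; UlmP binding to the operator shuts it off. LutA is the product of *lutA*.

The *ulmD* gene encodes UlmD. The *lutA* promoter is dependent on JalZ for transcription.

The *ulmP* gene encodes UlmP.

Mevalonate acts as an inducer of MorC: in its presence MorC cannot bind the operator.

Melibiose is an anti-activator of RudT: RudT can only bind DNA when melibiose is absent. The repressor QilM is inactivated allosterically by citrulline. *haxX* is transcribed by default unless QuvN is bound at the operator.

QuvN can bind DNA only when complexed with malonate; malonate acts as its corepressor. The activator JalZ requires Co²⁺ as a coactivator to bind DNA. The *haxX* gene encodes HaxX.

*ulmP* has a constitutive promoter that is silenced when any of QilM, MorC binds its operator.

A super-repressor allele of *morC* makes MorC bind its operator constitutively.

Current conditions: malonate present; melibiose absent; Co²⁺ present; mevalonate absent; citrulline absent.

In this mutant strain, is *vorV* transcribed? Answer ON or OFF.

ON

Melibiose is absent, so RudT is active.
Malonate is present, so QuvN is active.
With repressor QuvN bound, *haxX* is not transcribed.
So HaxX is not produced.
Citrulline is absent, so QilM is active.
MorC is constitutively active in this strain.
With repressor QilM bound, *ulmP* is not transcribed.
So UlmP is not produced.
Co²⁺ is present, so JalZ is active.
No repressor is bound and JalZ is active, so *lutA* is transcribed.
So LutA is produced and active.
No repressor is bound and LutA is active, so *ulmD* is transcribed.
So UlmD is produced and active.
Activator RudT is present, so *vorV* is transcribed.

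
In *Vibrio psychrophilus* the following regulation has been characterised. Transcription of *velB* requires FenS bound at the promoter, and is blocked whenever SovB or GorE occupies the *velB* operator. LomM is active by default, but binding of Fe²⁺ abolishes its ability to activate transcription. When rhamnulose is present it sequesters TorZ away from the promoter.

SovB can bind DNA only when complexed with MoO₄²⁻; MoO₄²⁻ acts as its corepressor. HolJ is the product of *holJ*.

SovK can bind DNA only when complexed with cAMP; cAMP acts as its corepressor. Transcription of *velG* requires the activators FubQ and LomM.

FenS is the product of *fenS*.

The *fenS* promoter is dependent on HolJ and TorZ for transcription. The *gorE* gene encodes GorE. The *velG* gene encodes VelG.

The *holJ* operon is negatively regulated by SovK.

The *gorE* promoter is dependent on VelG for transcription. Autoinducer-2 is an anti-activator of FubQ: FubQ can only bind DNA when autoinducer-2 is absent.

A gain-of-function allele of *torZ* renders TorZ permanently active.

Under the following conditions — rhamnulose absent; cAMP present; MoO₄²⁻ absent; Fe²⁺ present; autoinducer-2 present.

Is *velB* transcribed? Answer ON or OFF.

MoO₄²⁻ is absent, so SovB is inactive.
Autoinducer-2 is present, so FubQ is inactive.
Fe²⁺ is present, so LomM is inactive.
Required activator FubQ is absent, so *velG* is not transcribed.
So VelG is not produced.
Required activator VelG is absent, so *gorE* is not transcribed.
So GorE is not produced.
cAMP is present, so SovK is active.
With repressor SovK bound, *holJ* is not transcribed.
So HolJ is not produced.
TorZ is constitutively active in this strain.
Required activator HolJ is absent, so *fenS* is not transcribed.
So FenS is not produced.
Required activator FenS is absent, so *velB* is not transcribed.

OFF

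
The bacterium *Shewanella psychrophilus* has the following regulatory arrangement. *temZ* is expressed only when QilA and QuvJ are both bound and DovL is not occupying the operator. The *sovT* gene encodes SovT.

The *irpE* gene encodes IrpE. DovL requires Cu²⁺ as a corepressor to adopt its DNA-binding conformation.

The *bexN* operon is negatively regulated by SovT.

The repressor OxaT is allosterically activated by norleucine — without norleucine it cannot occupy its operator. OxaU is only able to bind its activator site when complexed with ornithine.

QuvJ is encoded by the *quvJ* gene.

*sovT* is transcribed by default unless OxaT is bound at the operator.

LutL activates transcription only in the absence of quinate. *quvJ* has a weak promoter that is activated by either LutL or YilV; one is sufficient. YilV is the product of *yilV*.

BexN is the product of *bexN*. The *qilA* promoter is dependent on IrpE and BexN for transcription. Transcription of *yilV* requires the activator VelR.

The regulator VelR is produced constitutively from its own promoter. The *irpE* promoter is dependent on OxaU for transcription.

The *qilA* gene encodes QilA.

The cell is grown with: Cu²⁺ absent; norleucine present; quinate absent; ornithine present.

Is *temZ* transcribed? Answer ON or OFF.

Ornithine is present, so OxaU is active.
No repressor is bound and OxaU is active, so *irpE* is transcribed.
So IrpE is produced and active.
Norleucine is present, so OxaT is active.
With repressor OxaT bound, *sovT* is not transcribed.
So SovT is not produced.
With no repressor bound, *bexN* is transcribed.
So BexN is produced and active.
No repressor is bound and IrpE and BexN are active, so *qilA* is transcribed.
So QilA is produced and active.
Quinate is absent, so LutL is active.
VelR is produced constitutively and is active.
No repressor is bound and VelR is active, so *yilV* is transcribed.
So YilV is produced and active.
Activator LutL is present, so *quvJ* is transcribed.
So QuvJ is produced and active.
Cu²⁺ is absent, so DovL is inactive.
No repressor is bound and QilA and QuvJ are active, so *temZ* is transcribed.

ON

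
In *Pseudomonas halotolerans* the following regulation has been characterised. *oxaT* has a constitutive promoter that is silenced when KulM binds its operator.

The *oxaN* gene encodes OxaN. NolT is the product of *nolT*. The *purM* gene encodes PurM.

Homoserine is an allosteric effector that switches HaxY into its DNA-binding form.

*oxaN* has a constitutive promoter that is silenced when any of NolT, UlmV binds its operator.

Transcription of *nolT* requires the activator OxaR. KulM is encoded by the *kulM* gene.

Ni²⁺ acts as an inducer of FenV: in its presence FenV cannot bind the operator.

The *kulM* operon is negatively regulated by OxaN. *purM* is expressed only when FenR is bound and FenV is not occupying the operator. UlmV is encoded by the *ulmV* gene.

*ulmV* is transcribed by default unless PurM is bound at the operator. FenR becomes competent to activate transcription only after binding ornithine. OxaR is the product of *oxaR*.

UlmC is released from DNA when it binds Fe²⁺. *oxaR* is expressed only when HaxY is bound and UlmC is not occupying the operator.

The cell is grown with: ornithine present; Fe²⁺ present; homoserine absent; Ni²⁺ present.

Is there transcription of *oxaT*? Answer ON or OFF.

ON

Fe²⁺ is present, so UlmC is inactive.
Homoserine is absent, so HaxY is inactive.
Required activator HaxY is absent, so *oxaR* is not transcribed.
So OxaR is not produced.
Required activator OxaR is absent, so *nolT* is not transcribed.
So NolT is not produced.
Ni²⁺ is present, so FenV is inactive.
Ornithine is present, so FenR is active.
No repressor is bound and FenR is active, so *purM* is transcribed.
So PurM is produced and active.
With repressor PurM bound, *ulmV* is not transcribed.
So UlmV is not produced.
With no repressor bound, *oxaN* is transcribed.
So OxaN is produced and active.
With repressor OxaN bound, *kulM* is not transcribed.
So KulM is not produced.
With no repressor bound, *oxaT* is transcribed.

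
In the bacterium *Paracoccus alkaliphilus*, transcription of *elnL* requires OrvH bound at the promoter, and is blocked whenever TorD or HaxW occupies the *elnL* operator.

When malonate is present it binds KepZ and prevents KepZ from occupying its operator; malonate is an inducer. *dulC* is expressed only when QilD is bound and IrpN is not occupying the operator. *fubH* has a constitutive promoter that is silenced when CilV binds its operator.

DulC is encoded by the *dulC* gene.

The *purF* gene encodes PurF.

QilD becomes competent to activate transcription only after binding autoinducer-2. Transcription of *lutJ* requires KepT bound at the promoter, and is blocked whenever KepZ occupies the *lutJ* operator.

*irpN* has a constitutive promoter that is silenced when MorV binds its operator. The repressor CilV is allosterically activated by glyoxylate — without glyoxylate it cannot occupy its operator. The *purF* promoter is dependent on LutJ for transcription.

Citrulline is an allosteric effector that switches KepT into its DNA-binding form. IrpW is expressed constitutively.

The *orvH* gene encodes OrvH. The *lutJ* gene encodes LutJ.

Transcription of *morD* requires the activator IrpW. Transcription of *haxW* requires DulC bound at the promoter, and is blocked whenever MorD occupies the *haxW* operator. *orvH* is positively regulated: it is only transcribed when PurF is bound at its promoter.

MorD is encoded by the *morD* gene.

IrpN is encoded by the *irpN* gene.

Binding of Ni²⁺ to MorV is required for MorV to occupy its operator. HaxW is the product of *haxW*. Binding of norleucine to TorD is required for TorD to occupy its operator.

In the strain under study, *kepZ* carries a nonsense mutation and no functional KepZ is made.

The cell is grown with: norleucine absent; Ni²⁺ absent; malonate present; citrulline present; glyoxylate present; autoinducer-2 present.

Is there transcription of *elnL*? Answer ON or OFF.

Norleucine is absent, so TorD is inactive.
KepZ is non-functional in this strain, so it has no effect.
Citrulline is present, so KepT is active.
No repressor is bound and KepT is active, so *lutJ* is transcribed.
So LutJ is produced and active.
No repressor is bound and LutJ is active, so *purF* is transcribed.
So PurF is produced and active.
No repressor is bound and PurF is active, so *orvH* is transcribed.
So OrvH is produced and active.
IrpW is produced constitutively and is active.
No repressor is bound and IrpW is active, so *morD* is transcribed.
So MorD is produced and active.
Ni²⁺ is absent, so MorV is inactive.
With no repressor bound, *irpN* is transcribed.
So IrpN is produced and active.
Autoinducer-2 is present, so QilD is active.
With repressor IrpN bound, *dulC* is not transcribed.
So DulC is not produced.
With repressor MorD bound, *haxW* is not transcribed.
So HaxW is not produced.
No repressor is bound and OrvH is active, so *elnL* is transcribed.

ON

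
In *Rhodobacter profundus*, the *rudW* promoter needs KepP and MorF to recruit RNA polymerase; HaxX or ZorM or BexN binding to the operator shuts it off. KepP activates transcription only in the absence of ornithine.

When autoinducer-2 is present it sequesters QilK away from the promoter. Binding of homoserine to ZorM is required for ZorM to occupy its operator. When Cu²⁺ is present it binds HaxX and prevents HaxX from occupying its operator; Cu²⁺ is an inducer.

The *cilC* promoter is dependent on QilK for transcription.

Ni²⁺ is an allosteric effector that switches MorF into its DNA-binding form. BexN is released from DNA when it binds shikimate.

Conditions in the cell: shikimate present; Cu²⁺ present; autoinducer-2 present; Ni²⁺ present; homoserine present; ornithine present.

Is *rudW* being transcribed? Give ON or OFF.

Cu²⁺ is present, so HaxX is inactive.
Homoserine is present, so ZorM is active.
Shikimate is present, so BexN is inactive.
Ornithine is present, so KepP is inactive.
Ni²⁺ is present, so MorF is active.
With repressor ZorM bound, *rudW* is not transcribed.

OFF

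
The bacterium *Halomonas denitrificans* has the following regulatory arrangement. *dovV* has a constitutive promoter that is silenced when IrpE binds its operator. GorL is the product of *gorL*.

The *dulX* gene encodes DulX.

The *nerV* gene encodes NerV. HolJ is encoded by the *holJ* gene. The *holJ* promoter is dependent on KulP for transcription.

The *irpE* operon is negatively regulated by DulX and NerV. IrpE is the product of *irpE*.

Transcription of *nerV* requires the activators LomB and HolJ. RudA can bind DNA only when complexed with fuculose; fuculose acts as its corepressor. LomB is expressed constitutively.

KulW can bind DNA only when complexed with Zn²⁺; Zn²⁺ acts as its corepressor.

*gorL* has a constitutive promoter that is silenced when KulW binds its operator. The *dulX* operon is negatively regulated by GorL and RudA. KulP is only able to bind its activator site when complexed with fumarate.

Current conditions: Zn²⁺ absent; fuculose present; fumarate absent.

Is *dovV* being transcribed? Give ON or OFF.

Zn²⁺ is absent, so KulW is inactive.
With no repressor bound, *gorL* is transcribed.
So GorL is produced and active.
Fuculose is present, so RudA is active.
With repressor GorL bound, *dulX* is not transcribed.
So DulX is not produced.
LomB is produced constitutively and is active.
Fumarate is absent, so KulP is inactive.
Required activator KulP is absent, so *holJ* is not transcribed.
So HolJ is not produced.
Required activator HolJ is absent, so *nerV* is not transcribed.
So NerV is not produced.
With no repressor bound, *irpE* is transcribed.
So IrpE is produced and active.
With repressor IrpE bound, *dovV* is not transcribed.

OFF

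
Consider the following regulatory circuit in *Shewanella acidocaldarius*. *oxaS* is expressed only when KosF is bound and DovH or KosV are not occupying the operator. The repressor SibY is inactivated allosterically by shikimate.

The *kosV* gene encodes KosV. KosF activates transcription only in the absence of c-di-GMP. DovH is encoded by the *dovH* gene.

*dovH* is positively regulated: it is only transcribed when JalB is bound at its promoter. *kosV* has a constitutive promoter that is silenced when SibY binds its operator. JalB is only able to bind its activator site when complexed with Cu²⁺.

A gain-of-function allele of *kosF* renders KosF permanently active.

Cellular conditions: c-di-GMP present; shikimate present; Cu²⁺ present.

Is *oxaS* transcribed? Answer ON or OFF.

KosF is constitutively active in this strain.
Cu²⁺ is present, so JalB is active.
No repressor is bound and JalB is active, so *dovH* is transcribed.
So DovH is produced and active.
Shikimate is present, so SibY is inactive.
With no repressor bound, *kosV* is transcribed.
So KosV is produced and active.
With repressor DovH bound, *oxaS* is not transcribed.

OFF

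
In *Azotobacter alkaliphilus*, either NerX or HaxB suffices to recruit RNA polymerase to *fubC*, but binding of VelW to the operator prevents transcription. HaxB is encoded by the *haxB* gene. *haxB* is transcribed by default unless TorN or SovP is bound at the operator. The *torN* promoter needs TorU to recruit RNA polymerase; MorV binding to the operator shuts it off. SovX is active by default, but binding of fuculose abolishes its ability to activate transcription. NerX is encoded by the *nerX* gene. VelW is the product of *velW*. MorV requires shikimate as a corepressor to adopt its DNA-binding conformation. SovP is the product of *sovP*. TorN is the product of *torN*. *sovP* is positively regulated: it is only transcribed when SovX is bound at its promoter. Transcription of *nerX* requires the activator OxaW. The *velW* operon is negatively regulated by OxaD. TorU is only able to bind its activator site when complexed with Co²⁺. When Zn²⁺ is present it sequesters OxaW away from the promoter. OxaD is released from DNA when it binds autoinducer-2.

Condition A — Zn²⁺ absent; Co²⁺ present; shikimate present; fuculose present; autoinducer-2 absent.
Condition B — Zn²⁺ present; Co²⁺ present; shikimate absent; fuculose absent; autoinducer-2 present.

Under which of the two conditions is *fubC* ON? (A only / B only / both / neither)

Condition A:
Zn²⁺ is absent, so OxaW is active.
No repressor is bound and OxaW is active, so *nerX* is transcribed.
So NerX is produced and active.
Co²⁺ is present, so TorU is active.
Shikimate is present, so MorV is active.
With repressor MorV bound, *torN* is not transcribed.
So TorN is not produced.
Fuculose is present, so SovX is inactive.
Required activator SovX is absent, so *sovP* is not transcribed.
So SovP is not produced.
With no repressor bound, *haxB* is transcribed.
So HaxB is produced and active.
Autoinducer-2 is absent, so OxaD is active.
With repressor OxaD bound, *velW* is not transcribed.
So VelW is not produced.
Activator NerX is present, so *fubC* is transcribed.
→ *fubC* is ON in A.
Condition B:
Zn²⁺ is present, so OxaW is inactive.
Required activator OxaW is absent, so *nerX* is not transcribed.
So NerX is not produced.
Co²⁺ is present, so TorU is active.
Shikimate is absent, so MorV is inactive.
No repressor is bound and TorU is active, so *torN* is transcribed.
So TorN is produced and active.
Fuculose is absent, so SovX is active.
No repressor is bound and SovX is active, so *sovP* is transcribed.
So SovP is produced and active.
With repressor TorN bound, *haxB* is not transcribed.
So HaxB is not produced.
Autoinducer-2 is present, so OxaD is inactive.
With no repressor bound, *velW* is transcribed.
So VelW is produced and active.
With repressor VelW bound, *fubC* is not transcribed.
→ *fubC* is OFF in B.

A only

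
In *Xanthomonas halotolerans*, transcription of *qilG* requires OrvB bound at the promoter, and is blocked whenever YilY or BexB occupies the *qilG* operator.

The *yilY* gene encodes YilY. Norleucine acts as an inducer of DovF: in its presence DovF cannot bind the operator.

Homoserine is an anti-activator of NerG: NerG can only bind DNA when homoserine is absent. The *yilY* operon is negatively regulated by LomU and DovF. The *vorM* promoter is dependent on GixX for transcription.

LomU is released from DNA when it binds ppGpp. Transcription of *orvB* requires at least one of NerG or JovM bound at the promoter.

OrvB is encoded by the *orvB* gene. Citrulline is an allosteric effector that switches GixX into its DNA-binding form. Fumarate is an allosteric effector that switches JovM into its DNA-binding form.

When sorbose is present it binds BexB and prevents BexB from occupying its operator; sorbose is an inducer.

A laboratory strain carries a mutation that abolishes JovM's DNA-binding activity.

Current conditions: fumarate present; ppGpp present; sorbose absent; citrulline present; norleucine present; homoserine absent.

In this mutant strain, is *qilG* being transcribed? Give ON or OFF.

Homoserine is absent, so NerG is active.
JovM is non-functional in this strain, so it has no effect.
Activator NerG is present, so *orvB* is transcribed.
So OrvB is produced and active.
ppGpp is present, so LomU is inactive.
Norleucine is present, so DovF is inactive.
With no repressor bound, *yilY* is transcribed.
So YilY is produced and active.
Sorbose is absent, so BexB is active.
With repressor YilY bound, *qilG* is not transcribed.

OFF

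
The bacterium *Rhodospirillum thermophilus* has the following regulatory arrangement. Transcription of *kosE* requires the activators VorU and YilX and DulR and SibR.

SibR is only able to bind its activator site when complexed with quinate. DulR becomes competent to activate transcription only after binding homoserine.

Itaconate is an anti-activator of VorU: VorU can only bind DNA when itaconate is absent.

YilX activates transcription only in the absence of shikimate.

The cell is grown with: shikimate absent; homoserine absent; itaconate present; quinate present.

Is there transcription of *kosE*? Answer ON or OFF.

Itaconate is present, so VorU is inactive.
Shikimate is absent, so YilX is active.
Homoserine is absent, so DulR is inactive.
Quinate is present, so SibR is active.
Required activator VorU is absent, so *kosE* is not transcribed.

OFF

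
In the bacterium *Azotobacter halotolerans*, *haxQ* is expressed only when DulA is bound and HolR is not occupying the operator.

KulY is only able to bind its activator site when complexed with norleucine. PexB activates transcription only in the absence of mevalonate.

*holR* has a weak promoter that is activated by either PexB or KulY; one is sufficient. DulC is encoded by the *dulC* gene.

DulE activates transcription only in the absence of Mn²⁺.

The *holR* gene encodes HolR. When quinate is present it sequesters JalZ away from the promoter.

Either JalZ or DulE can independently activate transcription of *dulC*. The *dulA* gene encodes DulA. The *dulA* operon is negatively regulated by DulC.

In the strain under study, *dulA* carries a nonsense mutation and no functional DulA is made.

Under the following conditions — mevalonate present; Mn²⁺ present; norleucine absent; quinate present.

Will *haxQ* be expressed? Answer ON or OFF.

Mevalonate is present, so PexB is inactive.
Norleucine is absent, so KulY is inactive.
No activator is available at the *holR* promoter, so *holR* is not transcribed.
So HolR is not produced.
DulA is non-functional in this strain, so it has no effect.
Required activator DulA is absent, so *haxQ* is not transcribed.

OFF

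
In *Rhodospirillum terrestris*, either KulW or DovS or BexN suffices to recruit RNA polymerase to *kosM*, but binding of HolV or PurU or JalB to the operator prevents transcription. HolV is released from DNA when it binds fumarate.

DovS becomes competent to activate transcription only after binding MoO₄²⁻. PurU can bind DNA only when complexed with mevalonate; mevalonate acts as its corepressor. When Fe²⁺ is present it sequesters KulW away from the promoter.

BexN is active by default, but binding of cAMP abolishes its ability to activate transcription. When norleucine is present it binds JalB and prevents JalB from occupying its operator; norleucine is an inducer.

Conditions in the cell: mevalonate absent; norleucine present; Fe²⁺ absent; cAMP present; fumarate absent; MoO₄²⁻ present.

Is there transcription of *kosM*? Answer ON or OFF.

OFF

Fe²⁺ is absent, so KulW is active.
Fumarate is absent, so HolV is active.
Mevalonate is absent, so PurU is inactive.
Norleucine is present, so JalB is inactive.
MoO₄²⁻ is present, so DovS is active.
cAMP is present, so BexN is inactive.
With repressor HolV bound, *kosM* is not transcribed.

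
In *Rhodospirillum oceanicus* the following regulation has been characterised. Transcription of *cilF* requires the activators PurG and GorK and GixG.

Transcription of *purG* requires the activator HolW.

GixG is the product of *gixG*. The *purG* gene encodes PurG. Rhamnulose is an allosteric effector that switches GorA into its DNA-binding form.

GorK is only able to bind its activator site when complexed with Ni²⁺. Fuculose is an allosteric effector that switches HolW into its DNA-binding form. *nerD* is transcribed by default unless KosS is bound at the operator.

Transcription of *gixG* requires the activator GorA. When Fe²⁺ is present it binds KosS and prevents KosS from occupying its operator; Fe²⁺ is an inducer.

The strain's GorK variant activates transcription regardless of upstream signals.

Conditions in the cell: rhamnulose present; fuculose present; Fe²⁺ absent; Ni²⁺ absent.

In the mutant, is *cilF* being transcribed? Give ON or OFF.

Fuculose is present, so HolW is active.
No repressor is bound and HolW is active, so *purG* is transcribed.
So PurG is produced and active.
GorK is constitutively active in this strain.
Rhamnulose is present, so GorA is active.
No repressor is bound and GorA is active, so *gixG* is transcribed.
So GixG is produced and active.
No repressor is bound and PurG and GorK and GixG are active, so *cilF* is transcribed.

ON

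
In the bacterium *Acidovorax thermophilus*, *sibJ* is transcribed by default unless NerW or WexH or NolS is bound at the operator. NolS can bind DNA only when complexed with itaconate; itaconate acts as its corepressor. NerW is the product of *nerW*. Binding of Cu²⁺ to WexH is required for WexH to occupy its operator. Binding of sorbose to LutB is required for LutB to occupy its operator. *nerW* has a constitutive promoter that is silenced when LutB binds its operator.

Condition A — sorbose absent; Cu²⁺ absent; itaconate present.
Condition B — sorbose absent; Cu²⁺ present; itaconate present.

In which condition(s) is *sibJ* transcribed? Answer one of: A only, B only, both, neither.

Condition A:
Sorbose is absent, so LutB is inactive.
With no repressor bound, *nerW* is transcribed.
So NerW is produced and active.
Cu²⁺ is absent, so WexH is inactive.
Itaconate is present, so NolS is active.
With repressor NerW bound, *sibJ* is not transcribed.
→ *sibJ* is OFF in A.
Condition B:
Sorbose is absent, so LutB is inactive.
With no repressor bound, *nerW* is transcribed.
So NerW is produced and active.
Cu²⁺ is present, so WexH is active.
Itaconate is present, so NolS is active.
With repressor NerW bound, *sibJ* is not transcribed.
→ *sibJ* is OFF in B.

neither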